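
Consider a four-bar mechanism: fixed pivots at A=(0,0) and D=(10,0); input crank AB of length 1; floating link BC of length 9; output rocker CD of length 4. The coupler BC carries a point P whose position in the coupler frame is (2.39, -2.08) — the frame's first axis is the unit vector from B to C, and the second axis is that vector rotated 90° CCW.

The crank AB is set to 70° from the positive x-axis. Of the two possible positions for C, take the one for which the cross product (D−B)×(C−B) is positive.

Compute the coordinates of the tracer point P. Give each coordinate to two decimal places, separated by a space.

A=(0,0), D=(10.00,0)
B = A + 1.00·(cos70°, sin70°) = (0.3420, 0.9397)
|BD| = 9.7036
circle(B,9.00) ∩ circle(D,4.00): a=8.2011, h=3.7071
  candidates: C₊=(8.8635,3.8352) cross=35.972; C₋=(8.1456,-3.5442) cross=-35.972
  mode + wants cross > 0 → take C=(8.8635,3.8352) (cross=35.972)
ex = (C−B)/|BC| = (0.9468,0.3217); ey = (-0.3217,0.9468)
P = B + 2.39·ex + -2.08·ey = (3.2741,-0.2608)

3.27 -0.26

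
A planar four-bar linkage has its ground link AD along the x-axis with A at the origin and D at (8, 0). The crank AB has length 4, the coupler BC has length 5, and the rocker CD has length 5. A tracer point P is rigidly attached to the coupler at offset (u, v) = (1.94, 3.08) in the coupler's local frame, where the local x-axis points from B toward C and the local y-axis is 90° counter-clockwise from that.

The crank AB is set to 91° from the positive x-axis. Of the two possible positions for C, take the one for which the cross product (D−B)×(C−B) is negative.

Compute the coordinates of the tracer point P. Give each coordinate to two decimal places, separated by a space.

A=(0,0), D=(8.00,0)
B = A + 4.00·(cos91°, sin91°) = (-0.0698, 3.9994)
|BD| = 9.0065
circle(B,5.00) ∩ circle(D,5.00): a=4.5032, h=2.1727
  candidates: C₊=(4.9299,3.9465) cross=19.569; C₋=(3.0003,0.0529) cross=-19.569
  mode - wants cross < 0 → take C=(3.0003,0.0529) (cross=-19.569)
ex = (C−B)/|BC| = (0.6140,-0.7893); ey = (0.7893,0.6140)
P = B + 1.94·ex + 3.08·ey = (3.5524,4.3593)

3.55 4.36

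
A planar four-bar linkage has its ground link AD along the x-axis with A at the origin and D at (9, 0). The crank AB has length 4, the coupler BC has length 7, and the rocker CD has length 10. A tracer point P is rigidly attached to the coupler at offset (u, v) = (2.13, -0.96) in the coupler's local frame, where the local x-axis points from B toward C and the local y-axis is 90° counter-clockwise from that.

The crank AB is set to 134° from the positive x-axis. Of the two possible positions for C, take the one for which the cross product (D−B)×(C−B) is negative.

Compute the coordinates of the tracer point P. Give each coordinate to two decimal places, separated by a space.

-2.92 0.55

A=(0,0), D=(9.00,0)
B = A + 4.00·(cos134°, sin134°) = (-2.7786, 2.8774)
|BD| = 12.1250
circle(B,7.00) ∩ circle(D,10.00): a=3.9594, h=5.7726
  candidates: C₊=(2.4376,7.5455) cross=69.993; C₋=(-0.3022,-3.6700) cross=-69.993
  mode - wants cross < 0 → take C=(-0.3022,-3.6700) (cross=-69.993)
ex = (C−B)/|BC| = (0.3538,-0.9353); ey = (0.9353,0.3538)
P = B + 2.13·ex + -0.96·ey = (-2.9230,0.5455)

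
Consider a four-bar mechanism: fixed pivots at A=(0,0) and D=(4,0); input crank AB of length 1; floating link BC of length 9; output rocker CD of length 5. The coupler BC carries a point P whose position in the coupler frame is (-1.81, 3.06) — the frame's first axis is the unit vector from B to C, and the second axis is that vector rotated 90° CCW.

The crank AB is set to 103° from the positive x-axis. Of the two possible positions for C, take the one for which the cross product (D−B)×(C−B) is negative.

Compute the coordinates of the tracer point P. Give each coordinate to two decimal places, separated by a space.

A=(0,0), D=(4.00,0)
B = A + 1.00·(cos103°, sin103°) = (-0.2250, 0.9744)
|BD| = 4.3359
circle(B,9.00) ∩ circle(D,5.00): a=8.6257, h=2.5685
  candidates: C₊=(8.7573,1.5388) cross=11.137; C₋=(7.6029,-3.4668) cross=-11.137
  mode - wants cross < 0 → take C=(7.6029,-3.4668) (cross=-11.137)
ex = (C−B)/|BC| = (0.8698,-0.4935); ey = (0.4935,0.8698)
P = B + -1.81·ex + 3.06·ey = (-0.2892,4.5290)

-0.29 4.53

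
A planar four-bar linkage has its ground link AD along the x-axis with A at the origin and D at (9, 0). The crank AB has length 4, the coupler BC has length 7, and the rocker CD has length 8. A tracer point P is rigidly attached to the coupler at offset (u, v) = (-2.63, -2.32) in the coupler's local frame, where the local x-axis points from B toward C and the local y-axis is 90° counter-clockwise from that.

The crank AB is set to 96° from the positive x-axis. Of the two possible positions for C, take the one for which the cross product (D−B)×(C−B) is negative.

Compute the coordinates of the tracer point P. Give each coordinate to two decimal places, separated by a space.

A=(0,0), D=(9.00,0)
B = A + 4.00·(cos96°, sin96°) = (-0.4181, 3.9781)
|BD| = 10.2238
circle(B,7.00) ∩ circle(D,8.00): a=4.3783, h=5.4617
  candidates: C₊=(5.7403,7.3058) cross=55.839; C₋=(1.4900,-2.7568) cross=-55.839
  mode - wants cross < 0 → take C=(1.4900,-2.7568) (cross=-55.839)
ex = (C−B)/|BC| = (0.2726,-0.9621); ey = (0.9621,0.2726)
P = B + -2.63·ex + -2.32·ey = (-3.3672,5.8761)

-3.37 5.88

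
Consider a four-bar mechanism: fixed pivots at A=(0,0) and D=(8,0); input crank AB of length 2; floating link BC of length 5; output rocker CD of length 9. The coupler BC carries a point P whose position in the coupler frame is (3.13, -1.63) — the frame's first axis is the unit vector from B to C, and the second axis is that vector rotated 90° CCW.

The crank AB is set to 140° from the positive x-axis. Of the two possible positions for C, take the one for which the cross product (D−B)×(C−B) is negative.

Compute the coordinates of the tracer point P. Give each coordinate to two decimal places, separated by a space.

A=(0,0), D=(8.00,0)
B = A + 2.00·(cos140°, sin140°) = (-1.5321, 1.2856)
|BD| = 9.6184
circle(B,5.00) ∩ circle(D,9.00): a=1.8981, h=4.6257
  candidates: C₊=(0.9672,5.6161) cross=44.492; C₋=(-0.2693,-3.5523) cross=-44.492
  mode - wants cross < 0 → take C=(-0.2693,-3.5523) (cross=-44.492)
ex = (C−B)/|BC| = (0.2526,-0.9676); ey = (0.9676,0.2526)
P = B + 3.13·ex + -1.63·ey = (-2.3187,-2.1546)

-2.32 -2.15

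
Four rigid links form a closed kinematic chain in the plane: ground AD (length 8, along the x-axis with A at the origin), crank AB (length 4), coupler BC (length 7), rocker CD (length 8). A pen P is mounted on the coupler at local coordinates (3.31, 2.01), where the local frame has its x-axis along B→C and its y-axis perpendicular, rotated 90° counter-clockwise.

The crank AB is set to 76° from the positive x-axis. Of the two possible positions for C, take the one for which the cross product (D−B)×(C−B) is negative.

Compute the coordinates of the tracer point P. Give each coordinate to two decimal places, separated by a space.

2.82 0.48

A=(0,0), D=(8.00,0)
B = A + 4.00·(cos76°, sin76°) = (0.9677, 3.8812)
|BD| = 8.0322
circle(B,7.00) ∩ circle(D,8.00): a=3.0824, h=6.2848
  candidates: C₊=(6.7032,7.8942) cross=50.481; C₋=(0.6295,-3.1106) cross=-50.481
  mode - wants cross < 0 → take C=(0.6295,-3.1106) (cross=-50.481)
ex = (C−B)/|BC| = (-0.0483,-0.9988); ey = (0.9988,-0.0483)
P = B + 3.31·ex + 2.01·ey = (2.8154,0.4779)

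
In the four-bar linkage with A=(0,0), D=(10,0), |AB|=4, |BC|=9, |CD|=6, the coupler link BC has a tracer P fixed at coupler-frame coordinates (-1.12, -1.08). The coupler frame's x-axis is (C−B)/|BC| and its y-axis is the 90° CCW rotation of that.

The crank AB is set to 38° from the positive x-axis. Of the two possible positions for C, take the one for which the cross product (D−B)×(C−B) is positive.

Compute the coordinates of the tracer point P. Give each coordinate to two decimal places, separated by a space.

A=(0,0), D=(10.00,0)
B = A + 4.00·(cos38°, sin38°) = (3.1520, 2.4626)
|BD| = 7.2773
circle(B,9.00) ∩ circle(D,6.00): a=6.7305, h=5.9750
  candidates: C₊=(11.5074,5.8076) cross=43.482; C₋=(7.4635,-5.4375) cross=-43.482
  mode + wants cross > 0 → take C=(11.5074,5.8076) (cross=43.482)
ex = (C−B)/|BC| = (0.9284,0.3717); ey = (-0.3717,0.9284)
P = B + -1.12·ex + -1.08·ey = (2.5137,1.0437)

2.51 1.04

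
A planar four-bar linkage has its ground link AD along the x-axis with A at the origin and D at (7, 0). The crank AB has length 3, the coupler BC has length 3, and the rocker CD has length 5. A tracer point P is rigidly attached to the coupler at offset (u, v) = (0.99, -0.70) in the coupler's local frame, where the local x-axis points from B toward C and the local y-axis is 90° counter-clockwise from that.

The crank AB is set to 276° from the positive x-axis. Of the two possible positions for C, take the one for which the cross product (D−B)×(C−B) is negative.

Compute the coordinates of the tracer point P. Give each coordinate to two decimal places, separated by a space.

A=(0,0), D=(7.00,0)
B = A + 3.00·(cos276°, sin276°) = (0.3136, -2.9836)
|BD| = 7.3219
circle(B,3.00) ∩ circle(D,5.00): a=2.5683, h=1.5504
  candidates: C₊=(2.0272,-0.5212) cross=11.352; C₋=(3.2908,-3.3529) cross=-11.352
  mode - wants cross < 0 → take C=(3.2908,-3.3529) (cross=-11.352)
ex = (C−B)/|BC| = (0.9924,-0.1231); ey = (0.1231,0.9924)
P = B + 0.99·ex + -0.70·ey = (1.2099,-3.8001)

1.21 -3.80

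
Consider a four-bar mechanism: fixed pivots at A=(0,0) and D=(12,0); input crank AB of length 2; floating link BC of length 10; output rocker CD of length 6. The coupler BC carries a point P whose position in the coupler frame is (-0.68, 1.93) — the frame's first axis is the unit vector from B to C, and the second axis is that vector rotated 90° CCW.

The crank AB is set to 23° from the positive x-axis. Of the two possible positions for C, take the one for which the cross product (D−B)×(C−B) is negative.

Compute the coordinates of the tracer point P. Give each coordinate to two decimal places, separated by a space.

A=(0,0), D=(12.00,0)
B = A + 2.00·(cos23°, sin23°) = (1.8410, 0.7815)
|BD| = 10.1890
circle(B,10.00) ∩ circle(D,6.00): a=8.2351, h=5.6730
  candidates: C₊=(10.4870,5.8061) cross=57.802; C₋=(9.6168,-5.5064) cross=-57.802
  mode - wants cross < 0 → take C=(9.6168,-5.5064) (cross=-57.802)
ex = (C−B)/|BC| = (0.7776,-0.6288); ey = (0.6288,0.7776)
P = B + -0.68·ex + 1.93·ey = (2.5258,2.7098)

2.53 2.71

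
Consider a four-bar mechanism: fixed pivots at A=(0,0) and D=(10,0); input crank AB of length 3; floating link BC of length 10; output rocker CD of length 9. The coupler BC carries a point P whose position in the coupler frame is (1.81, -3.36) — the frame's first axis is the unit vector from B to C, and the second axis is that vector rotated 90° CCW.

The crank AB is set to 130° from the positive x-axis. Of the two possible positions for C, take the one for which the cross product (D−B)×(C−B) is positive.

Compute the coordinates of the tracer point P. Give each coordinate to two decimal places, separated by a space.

A=(0,0), D=(10.00,0)
B = A + 3.00·(cos130°, sin130°) = (-1.9284, 2.2981)
|BD| = 12.1477
circle(B,10.00) ∩ circle(D,9.00): a=6.8559, h=7.2799
  candidates: C₊=(6.1810,8.1495) cross=88.434; C₋=(3.4265,-6.1473) cross=-88.434
  mode + wants cross > 0 → take C=(6.1810,8.1495) (cross=88.434)
ex = (C−B)/|BC| = (0.8109,0.5851); ey = (-0.5851,0.8109)
P = B + 1.81·ex + -3.36·ey = (1.5055,0.6325)

1.51 0.63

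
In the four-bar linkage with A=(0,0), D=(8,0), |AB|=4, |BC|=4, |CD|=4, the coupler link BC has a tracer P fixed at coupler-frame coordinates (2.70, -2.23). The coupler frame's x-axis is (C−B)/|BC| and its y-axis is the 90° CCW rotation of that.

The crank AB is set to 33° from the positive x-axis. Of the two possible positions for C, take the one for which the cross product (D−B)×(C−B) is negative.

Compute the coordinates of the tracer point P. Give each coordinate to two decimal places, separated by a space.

1.89 -1.00

A=(0,0), D=(8.00,0)
B = A + 4.00·(cos33°, sin33°) = (3.3547, 2.1786)
|BD| = 5.1308
circle(B,4.00) ∩ circle(D,4.00): a=2.5654, h=3.0690
  candidates: C₊=(6.9804,3.8679) cross=15.746; C₋=(4.3742,-1.6893) cross=-15.746
  mode - wants cross < 0 → take C=(4.3742,-1.6893) (cross=-15.746)
ex = (C−B)/|BC| = (0.2549,-0.9670); ey = (0.9670,0.2549)
P = B + 2.70·ex + -2.23·ey = (1.8865,-1.0007)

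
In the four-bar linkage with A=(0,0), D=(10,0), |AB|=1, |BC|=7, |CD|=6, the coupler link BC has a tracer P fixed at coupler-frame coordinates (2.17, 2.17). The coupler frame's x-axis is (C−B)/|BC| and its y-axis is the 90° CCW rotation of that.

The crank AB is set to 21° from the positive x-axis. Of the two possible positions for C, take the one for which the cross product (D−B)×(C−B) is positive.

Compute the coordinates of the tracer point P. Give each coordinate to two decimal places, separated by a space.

1.25 3.41

A=(0,0), D=(10.00,0)
B = A + 1.00·(cos21°, sin21°) = (0.9336, 0.3584)
|BD| = 9.0735
circle(B,7.00) ∩ circle(D,6.00): a=5.2531, h=4.6265
  candidates: C₊=(6.3653,4.7738) cross=41.979; C₋=(5.9999,-4.4720) cross=-41.979
  mode + wants cross > 0 → take C=(6.3653,4.7738) (cross=41.979)
ex = (C−B)/|BC| = (0.7760,0.6308); ey = (-0.6308,0.7760)
P = B + 2.17·ex + 2.17·ey = (1.2486,3.4110)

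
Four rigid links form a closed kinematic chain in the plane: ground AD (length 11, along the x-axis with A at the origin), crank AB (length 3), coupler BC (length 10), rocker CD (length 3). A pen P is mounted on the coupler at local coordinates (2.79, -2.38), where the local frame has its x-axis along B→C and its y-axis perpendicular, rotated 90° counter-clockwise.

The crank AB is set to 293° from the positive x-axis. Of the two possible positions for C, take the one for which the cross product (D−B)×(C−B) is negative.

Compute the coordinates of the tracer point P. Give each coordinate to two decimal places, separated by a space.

3.91 -5.21

A=(0,0), D=(11.00,0)
B = A + 3.00·(cos293°, sin293°) = (1.1722, -2.7615)
|BD| = 10.2084
circle(B,10.00) ∩ circle(D,3.00): a=9.5613, h=2.9294
  candidates: C₊=(9.5846,2.6451) cross=29.904; C₋=(11.1695,-2.9952) cross=-29.904
  mode - wants cross < 0 → take C=(11.1695,-2.9952) (cross=-29.904)
ex = (C−B)/|BC| = (0.9997,-0.0234); ey = (0.0234,0.9997)
P = B + 2.79·ex + -2.38·ey = (3.9058,-5.2061)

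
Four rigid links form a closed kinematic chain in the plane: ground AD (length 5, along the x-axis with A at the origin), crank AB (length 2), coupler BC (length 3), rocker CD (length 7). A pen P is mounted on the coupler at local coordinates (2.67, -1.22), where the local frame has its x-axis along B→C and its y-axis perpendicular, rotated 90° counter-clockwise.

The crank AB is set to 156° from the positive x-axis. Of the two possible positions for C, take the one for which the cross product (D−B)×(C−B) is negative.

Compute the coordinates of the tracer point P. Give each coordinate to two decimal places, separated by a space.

A=(0,0), D=(5.00,0)
B = A + 2.00·(cos156°, sin156°) = (-1.8271, 0.8135)
|BD| = 6.8754
circle(B,3.00) ∩ circle(D,7.00): a=0.5288, h=2.9530
  candidates: C₊=(-0.9526,3.6832) cross=20.303; C₋=(-1.6514,-2.1814) cross=-20.303
  mode - wants cross < 0 → take C=(-1.6514,-2.1814) (cross=-20.303)
ex = (C−B)/|BC| = (0.0586,-0.9983); ey = (0.9983,0.0586)
P = B + 2.67·ex + -1.22·ey = (-2.8887,-1.9234)

-2.89 -1.92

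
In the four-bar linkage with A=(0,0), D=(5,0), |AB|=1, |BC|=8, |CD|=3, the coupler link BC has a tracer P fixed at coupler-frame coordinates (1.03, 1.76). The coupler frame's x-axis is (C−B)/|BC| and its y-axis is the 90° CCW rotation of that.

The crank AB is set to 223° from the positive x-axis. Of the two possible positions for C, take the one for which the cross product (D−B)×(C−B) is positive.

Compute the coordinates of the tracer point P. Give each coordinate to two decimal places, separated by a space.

-0.50 1.34

A=(0,0), D=(5.00,0)
B = A + 1.00·(cos223°, sin223°) = (-0.7314, -0.6820)
|BD| = 5.7718
circle(B,8.00) ∩ circle(D,3.00): a=7.6504, h=2.3389
  candidates: C₊=(6.5891,2.5445) cross=13.500; C₋=(7.1419,-2.1006) cross=-13.500
  mode + wants cross > 0 → take C=(6.5891,2.5445) (cross=13.500)
ex = (C−B)/|BC| = (0.9151,0.4033); ey = (-0.4033,0.9151)
P = B + 1.03·ex + 1.76·ey = (-0.4987,1.3439)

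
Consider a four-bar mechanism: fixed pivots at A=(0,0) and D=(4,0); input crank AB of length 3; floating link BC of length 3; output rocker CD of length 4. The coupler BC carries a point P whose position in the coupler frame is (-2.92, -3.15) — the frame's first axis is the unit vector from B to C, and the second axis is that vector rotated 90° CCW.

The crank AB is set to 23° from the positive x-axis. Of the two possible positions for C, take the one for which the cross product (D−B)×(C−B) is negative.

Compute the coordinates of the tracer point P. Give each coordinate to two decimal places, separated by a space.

A=(0,0), D=(4.00,0)
B = A + 3.00·(cos23°, sin23°) = (2.7615, 1.1722)
|BD| = 1.7053
circle(B,3.00) ∩ circle(D,4.00): a=-1.1999, h=2.7496
  candidates: C₊=(3.7802,3.9940) cross=4.689; C₋=(0.0000,0.0000) cross=-4.689
  mode - wants cross < 0 → take C=(0.0000,0.0000) (cross=-4.689)
ex = (C−B)/|BC| = (-0.9205,-0.3907); ey = (0.3907,-0.9205)
P = B + -2.92·ex + -3.15·ey = (4.2186,5.2127)

4.22 5.21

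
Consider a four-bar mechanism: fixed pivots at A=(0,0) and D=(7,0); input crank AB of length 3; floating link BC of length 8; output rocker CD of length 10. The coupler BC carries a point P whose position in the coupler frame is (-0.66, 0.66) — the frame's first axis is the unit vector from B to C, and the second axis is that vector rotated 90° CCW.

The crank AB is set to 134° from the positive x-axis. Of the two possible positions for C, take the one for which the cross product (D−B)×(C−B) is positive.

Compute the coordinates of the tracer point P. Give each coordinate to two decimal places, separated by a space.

-3.00 1.97

A=(0,0), D=(7.00,0)
B = A + 3.00·(cos134°, sin134°) = (-2.0840, 2.1580)
|BD| = 9.3368
circle(B,8.00) ∩ circle(D,10.00): a=2.7405, h=7.5159
  candidates: C₊=(2.3195,8.8370) cross=70.175; C₋=(-1.1548,-5.7878) cross=-70.175
  mode + wants cross > 0 → take C=(2.3195,8.8370) (cross=70.175)
ex = (C−B)/|BC| = (0.5504,0.8349); ey = (-0.8349,0.5504)
P = B + -0.66·ex + 0.66·ey = (-2.9983,1.9703)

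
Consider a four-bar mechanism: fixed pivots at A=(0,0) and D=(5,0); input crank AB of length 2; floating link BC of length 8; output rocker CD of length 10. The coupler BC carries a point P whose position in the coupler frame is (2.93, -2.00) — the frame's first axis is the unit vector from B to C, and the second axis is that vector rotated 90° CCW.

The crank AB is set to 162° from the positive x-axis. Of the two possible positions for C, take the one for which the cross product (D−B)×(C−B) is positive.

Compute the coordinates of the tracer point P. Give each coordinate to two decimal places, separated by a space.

A=(0,0), D=(5.00,0)
B = A + 2.00·(cos162°, sin162°) = (-1.9021, 0.6180)
|BD| = 6.9297
circle(B,8.00) ∩ circle(D,10.00): a=0.8674, h=7.9528
  candidates: C₊=(-0.3289,8.4618) cross=55.111; C₋=(-1.7475,-7.3805) cross=-55.111
  mode + wants cross > 0 → take C=(-0.3289,8.4618) (cross=55.111)
ex = (C−B)/|BC| = (0.1966,0.9805); ey = (-0.9805,0.1966)
P = B + 2.93·ex + -2.00·ey = (0.6350,3.0975)

0.64 3.10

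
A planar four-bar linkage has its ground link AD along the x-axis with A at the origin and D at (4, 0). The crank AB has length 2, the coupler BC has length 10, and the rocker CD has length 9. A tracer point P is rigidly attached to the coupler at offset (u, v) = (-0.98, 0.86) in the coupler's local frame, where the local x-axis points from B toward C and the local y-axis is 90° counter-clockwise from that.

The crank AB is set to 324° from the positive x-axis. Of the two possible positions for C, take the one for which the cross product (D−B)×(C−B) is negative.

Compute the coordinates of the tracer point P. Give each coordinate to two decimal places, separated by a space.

1.29 0.09

A=(0,0), D=(4.00,0)
B = A + 2.00·(cos324°, sin324°) = (1.6180, -1.1756)
|BD| = 2.6563
circle(B,10.00) ∩ circle(D,9.00): a=4.9046, h=8.7146
  candidates: C₊=(2.1593,8.8098) cross=23.148; C₋=(9.8730,-6.8197) cross=-23.148
  mode - wants cross < 0 → take C=(9.8730,-6.8197) (cross=-23.148)
ex = (C−B)/|BC| = (0.8255,-0.5644); ey = (0.5644,0.8255)
P = B + -0.98·ex + 0.86·ey = (1.2944,0.0875)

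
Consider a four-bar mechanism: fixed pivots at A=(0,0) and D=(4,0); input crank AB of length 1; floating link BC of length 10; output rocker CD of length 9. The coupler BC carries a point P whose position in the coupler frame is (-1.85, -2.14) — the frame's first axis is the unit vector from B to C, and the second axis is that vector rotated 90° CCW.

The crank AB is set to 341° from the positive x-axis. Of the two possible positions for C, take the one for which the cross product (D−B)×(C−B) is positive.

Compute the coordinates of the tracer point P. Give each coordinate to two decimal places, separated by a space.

2.26 -2.83

A=(0,0), D=(4.00,0)
B = A + 1.00·(cos341°, sin341°) = (0.9455, -0.3256)
|BD| = 3.0718
circle(B,10.00) ∩ circle(D,9.00): a=4.6286, h=8.8643
  candidates: C₊=(4.6085,8.9794) cross=27.229; C₋=(6.4875,-8.6494) cross=-27.229
  mode + wants cross > 0 → take C=(4.6085,8.9794) (cross=27.229)
ex = (C−B)/|BC| = (0.3663,0.9305); ey = (-0.9305,0.3663)
P = B + -1.85·ex + -2.14·ey = (2.2591,-2.8309)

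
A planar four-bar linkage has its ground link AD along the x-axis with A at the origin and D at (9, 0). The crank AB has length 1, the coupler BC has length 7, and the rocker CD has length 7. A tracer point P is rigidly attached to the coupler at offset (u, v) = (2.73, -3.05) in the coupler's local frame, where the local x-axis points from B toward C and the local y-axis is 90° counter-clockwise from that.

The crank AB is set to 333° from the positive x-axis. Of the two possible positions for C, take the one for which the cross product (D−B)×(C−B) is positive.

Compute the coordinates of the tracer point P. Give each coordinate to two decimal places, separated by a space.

4.93 0.23

A=(0,0), D=(9.00,0)
B = A + 1.00·(cos333°, sin333°) = (0.8910, -0.4540)
|BD| = 8.1217
circle(B,7.00) ∩ circle(D,7.00): a=4.0608, h=5.7017
  candidates: C₊=(4.6268,5.4658) cross=46.308; C₋=(5.2642,-5.9198) cross=-46.308
  mode + wants cross > 0 → take C=(4.6268,5.4658) (cross=46.308)
ex = (C−B)/|BC| = (0.5337,0.8457); ey = (-0.8457,0.5337)
P = B + 2.73·ex + -3.05·ey = (4.9273,0.2270)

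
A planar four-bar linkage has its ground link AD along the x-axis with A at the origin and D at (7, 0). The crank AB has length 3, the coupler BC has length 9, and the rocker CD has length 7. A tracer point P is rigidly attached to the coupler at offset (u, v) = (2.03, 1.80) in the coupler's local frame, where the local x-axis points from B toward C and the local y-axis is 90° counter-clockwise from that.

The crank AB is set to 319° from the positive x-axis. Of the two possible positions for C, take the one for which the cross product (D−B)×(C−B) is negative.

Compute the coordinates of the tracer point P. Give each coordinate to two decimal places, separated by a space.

A=(0,0), D=(7.00,0)
B = A + 3.00·(cos319°, sin319°) = (2.2641, -1.9682)
|BD| = 5.1286
circle(B,9.00) ∩ circle(D,7.00): a=5.6841, h=6.9779
  candidates: C₊=(4.8351,6.6568) cross=35.787; C₋=(10.1909,-6.2304) cross=-35.787
  mode - wants cross < 0 → take C=(10.1909,-6.2304) (cross=-35.787)
ex = (C−B)/|BC| = (0.8807,-0.4736); ey = (0.4736,0.8807)
P = B + 2.03·ex + 1.80·ey = (4.9045,-1.3442)

4.90 -1.34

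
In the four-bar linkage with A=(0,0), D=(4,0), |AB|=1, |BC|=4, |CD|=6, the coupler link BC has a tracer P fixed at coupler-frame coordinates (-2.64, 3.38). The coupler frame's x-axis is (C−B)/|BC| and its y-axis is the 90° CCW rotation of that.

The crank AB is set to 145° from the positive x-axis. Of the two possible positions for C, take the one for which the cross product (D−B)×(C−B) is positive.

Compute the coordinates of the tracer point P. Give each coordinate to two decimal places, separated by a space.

A=(0,0), D=(4.00,0)
B = A + 1.00·(cos145°, sin145°) = (-0.8192, 0.5736)
|BD| = 4.8532
circle(B,4.00) ∩ circle(D,6.00): a=0.3661, h=3.9832
  candidates: C₊=(0.0151,4.4856) cross=19.331; C₋=(-0.9264,-3.4250) cross=-19.331
  mode + wants cross > 0 → take C=(0.0151,4.4856) (cross=19.331)
ex = (C−B)/|BC| = (0.2086,0.9780); ey = (-0.9780,0.2086)
P = B + -2.64·ex + 3.38·ey = (-4.6754,-1.3034)

-4.68 -1.30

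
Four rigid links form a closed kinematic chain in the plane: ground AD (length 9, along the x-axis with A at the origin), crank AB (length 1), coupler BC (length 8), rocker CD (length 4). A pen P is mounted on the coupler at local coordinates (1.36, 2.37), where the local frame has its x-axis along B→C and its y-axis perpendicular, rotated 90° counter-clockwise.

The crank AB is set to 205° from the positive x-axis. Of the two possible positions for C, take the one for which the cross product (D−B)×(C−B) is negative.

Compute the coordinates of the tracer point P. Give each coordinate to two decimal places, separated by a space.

A=(0,0), D=(9.00,0)
B = A + 1.00·(cos205°, sin205°) = (-0.9063, -0.4226)
|BD| = 9.9153
circle(B,8.00) ∩ circle(D,4.00): a=7.3782, h=3.0924
  candidates: C₊=(6.3333,2.9814) cross=30.662; C₋=(6.5969,-3.1977) cross=-30.662
  mode - wants cross < 0 → take C=(6.5969,-3.1977) (cross=-30.662)
ex = (C−B)/|BC| = (0.9379,-0.3469); ey = (0.3469,0.9379)
P = B + 1.36·ex + 2.37·ey = (1.1914,1.3285)

1.19 1.33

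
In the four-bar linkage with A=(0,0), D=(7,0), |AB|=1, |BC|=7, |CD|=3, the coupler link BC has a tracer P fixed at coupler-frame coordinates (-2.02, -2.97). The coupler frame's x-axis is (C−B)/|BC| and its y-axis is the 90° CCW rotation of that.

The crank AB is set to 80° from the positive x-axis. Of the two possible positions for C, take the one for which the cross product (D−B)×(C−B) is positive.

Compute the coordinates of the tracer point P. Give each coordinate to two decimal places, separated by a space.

A=(0,0), D=(7.00,0)
B = A + 1.00·(cos80°, sin80°) = (0.1736, 0.9848)
|BD| = 6.8970
circle(B,7.00) ∩ circle(D,3.00): a=6.3483, h=2.9494
  candidates: C₊=(6.8780,2.9975) cross=20.342; C₋=(6.0358,-2.8408) cross=-20.342
  mode + wants cross > 0 → take C=(6.8780,2.9975) (cross=20.342)
ex = (C−B)/|BC| = (0.9578,0.2875); ey = (-0.2875,0.9578)
P = B + -2.02·ex + -2.97·ey = (-0.9071,-2.4406)

-0.91 -2.44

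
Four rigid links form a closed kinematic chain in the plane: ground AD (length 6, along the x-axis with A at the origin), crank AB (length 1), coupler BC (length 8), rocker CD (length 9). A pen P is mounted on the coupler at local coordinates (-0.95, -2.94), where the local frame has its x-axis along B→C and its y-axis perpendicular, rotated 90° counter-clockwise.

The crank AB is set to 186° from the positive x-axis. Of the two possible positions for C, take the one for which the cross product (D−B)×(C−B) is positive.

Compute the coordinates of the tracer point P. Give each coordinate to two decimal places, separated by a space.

1.58 -1.82

A=(0,0), D=(6.00,0)
B = A + 1.00·(cos186°, sin186°) = (-0.9945, -0.1045)
|BD| = 6.9953
circle(B,8.00) ∩ circle(D,9.00): a=2.2826, h=7.6675
  candidates: C₊=(1.1732,7.5962) cross=53.636; C₋=(1.4023,-7.7370) cross=-53.636
  mode + wants cross > 0 → take C=(1.1732,7.5962) (cross=53.636)
ex = (C−B)/|BC| = (0.2710,0.9626); ey = (-0.9626,0.2710)
P = B + -0.95·ex + -2.94·ey = (1.5781,-1.8156)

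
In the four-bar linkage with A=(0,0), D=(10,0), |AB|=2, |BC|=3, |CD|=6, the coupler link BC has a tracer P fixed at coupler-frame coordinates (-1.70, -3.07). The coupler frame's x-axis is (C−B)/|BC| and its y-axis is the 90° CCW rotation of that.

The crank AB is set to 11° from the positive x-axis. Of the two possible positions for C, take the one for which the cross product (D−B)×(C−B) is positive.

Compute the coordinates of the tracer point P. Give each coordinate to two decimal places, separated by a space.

2.38 -3.10

A=(0,0), D=(10.00,0)
B = A + 2.00·(cos11°, sin11°) = (1.9633, 0.3816)
|BD| = 8.0458
circle(B,3.00) ∩ circle(D,6.00): a=2.3450, h=1.8711
  candidates: C₊=(4.3944,2.1394) cross=15.054; C₋=(4.2169,-1.5986) cross=-15.054
  mode + wants cross > 0 → take C=(4.3944,2.1394) (cross=15.054)
ex = (C−B)/|BC| = (0.8104,0.5859); ey = (-0.5859,0.8104)
P = B + -1.70·ex + -3.07·ey = (2.3844,-3.1023)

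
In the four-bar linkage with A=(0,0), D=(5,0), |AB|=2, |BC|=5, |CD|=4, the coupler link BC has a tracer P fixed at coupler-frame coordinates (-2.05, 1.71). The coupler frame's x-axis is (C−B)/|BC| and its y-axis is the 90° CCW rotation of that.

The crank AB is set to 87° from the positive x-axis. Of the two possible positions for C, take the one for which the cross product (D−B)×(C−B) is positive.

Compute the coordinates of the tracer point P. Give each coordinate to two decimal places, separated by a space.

-2.46 2.75

A=(0,0), D=(5.00,0)
B = A + 2.00·(cos87°, sin87°) = (0.1047, 1.9973)
|BD| = 5.2871
circle(B,5.00) ∩ circle(D,4.00): a=3.4947, h=3.5759
  candidates: C₊=(4.6912,3.9881) cross=18.906; C₋=(1.9896,-2.6339) cross=-18.906
  mode + wants cross > 0 → take C=(4.6912,3.9881) (cross=18.906)
ex = (C−B)/|BC| = (0.9173,0.3982); ey = (-0.3982,0.9173)
P = B + -2.05·ex + 1.71·ey = (-2.4567,2.7496)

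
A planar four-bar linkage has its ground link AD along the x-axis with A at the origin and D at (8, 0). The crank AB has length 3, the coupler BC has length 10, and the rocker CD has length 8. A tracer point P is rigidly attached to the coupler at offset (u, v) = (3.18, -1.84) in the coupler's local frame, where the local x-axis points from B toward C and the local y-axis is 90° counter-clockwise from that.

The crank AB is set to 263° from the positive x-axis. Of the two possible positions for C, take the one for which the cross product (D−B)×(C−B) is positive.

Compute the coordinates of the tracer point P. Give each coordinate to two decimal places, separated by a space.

A=(0,0), D=(8.00,0)
B = A + 3.00·(cos263°, sin263°) = (-0.3656, -2.9776)
|BD| = 8.8797
circle(B,10.00) ∩ circle(D,8.00): a=6.4670, h=7.6275
  candidates: C₊=(3.1692,6.3768) cross=67.730; C₋=(8.2846,-7.9949) cross=-67.730
  mode + wants cross > 0 → take C=(3.1692,6.3768) (cross=67.730)
ex = (C−B)/|BC| = (0.3535,0.9354); ey = (-0.9354,0.3535)
P = B + 3.18·ex + -1.84·ey = (2.4797,-0.6533)

2.48 -0.65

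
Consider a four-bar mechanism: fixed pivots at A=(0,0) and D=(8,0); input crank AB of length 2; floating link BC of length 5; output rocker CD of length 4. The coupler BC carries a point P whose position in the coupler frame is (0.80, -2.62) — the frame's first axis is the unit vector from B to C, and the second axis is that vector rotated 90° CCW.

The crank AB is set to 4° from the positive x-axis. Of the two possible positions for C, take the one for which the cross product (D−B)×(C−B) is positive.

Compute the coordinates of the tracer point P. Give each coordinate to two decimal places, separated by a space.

4.29 -1.35

A=(0,0), D=(8.00,0)
B = A + 2.00·(cos4°, sin4°) = (1.9951, 0.1395)
|BD| = 6.0065
circle(B,5.00) ∩ circle(D,4.00): a=3.7524, h=3.3044
  candidates: C₊=(5.8233,3.3559) cross=19.848; C₋=(5.6698,-3.2512) cross=-19.848
  mode + wants cross > 0 → take C=(5.8233,3.3559) (cross=19.848)
ex = (C−B)/|BC| = (0.7656,0.6433); ey = (-0.6433,0.7656)
P = B + 0.80·ex + -2.62·ey = (4.2930,-1.3518)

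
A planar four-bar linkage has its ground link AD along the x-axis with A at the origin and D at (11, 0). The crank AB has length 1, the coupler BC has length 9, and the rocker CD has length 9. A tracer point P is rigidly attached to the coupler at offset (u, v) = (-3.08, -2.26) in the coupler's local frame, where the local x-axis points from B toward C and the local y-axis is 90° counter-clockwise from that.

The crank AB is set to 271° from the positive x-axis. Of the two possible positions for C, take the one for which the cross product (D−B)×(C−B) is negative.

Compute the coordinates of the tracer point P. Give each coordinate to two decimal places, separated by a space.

A=(0,0), D=(11.00,0)
B = A + 1.00·(cos271°, sin271°) = (0.0175, -0.9998)
|BD| = 11.0280
circle(B,9.00) ∩ circle(D,9.00): a=5.5140, h=7.1131
  candidates: C₊=(4.8638,6.5839) cross=78.443; C₋=(6.1536,-7.5837) cross=-78.443
  mode - wants cross < 0 → take C=(6.1536,-7.5837) (cross=-78.443)
ex = (C−B)/|BC| = (0.6818,-0.7315); ey = (0.7315,0.6818)
P = B + -3.08·ex + -2.26·ey = (-3.7358,-0.2876)

-3.74 -0.29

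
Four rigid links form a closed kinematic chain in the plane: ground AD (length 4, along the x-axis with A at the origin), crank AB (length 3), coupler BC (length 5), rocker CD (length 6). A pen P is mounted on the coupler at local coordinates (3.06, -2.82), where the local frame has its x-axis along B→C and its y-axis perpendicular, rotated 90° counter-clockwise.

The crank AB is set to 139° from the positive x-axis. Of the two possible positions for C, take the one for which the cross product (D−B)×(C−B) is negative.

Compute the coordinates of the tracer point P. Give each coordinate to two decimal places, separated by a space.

-4.40 -1.61

A=(0,0), D=(4.00,0)
B = A + 3.00·(cos139°, sin139°) = (-2.2641, 1.9682)
|BD| = 6.5661
circle(B,5.00) ∩ circle(D,6.00): a=2.4454, h=4.3612
  candidates: C₊=(1.3761,5.3958) cross=28.636; C₋=(-1.2385,-2.9255) cross=-28.636
  mode - wants cross < 0 → take C=(-1.2385,-2.9255) (cross=-28.636)
ex = (C−B)/|BC| = (0.2051,-0.9787); ey = (0.9787,0.2051)
P = B + 3.06·ex + -2.82·ey = (-4.3965,-1.6052)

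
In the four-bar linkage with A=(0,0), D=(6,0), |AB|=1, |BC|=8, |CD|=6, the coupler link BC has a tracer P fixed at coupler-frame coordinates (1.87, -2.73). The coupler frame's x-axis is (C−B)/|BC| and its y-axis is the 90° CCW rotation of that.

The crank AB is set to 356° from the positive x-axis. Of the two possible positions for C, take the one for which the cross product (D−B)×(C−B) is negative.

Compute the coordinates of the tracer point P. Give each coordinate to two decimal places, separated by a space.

0.24 -3.29

A=(0,0), D=(6.00,0)
B = A + 1.00·(cos356°, sin356°) = (0.9976, -0.0698)
|BD| = 5.0029
circle(B,8.00) ∩ circle(D,6.00): a=5.2998, h=5.9926
  candidates: C₊=(6.2133,5.9962) cross=29.981; C₋=(6.3804,-5.9879) cross=-29.981
  mode - wants cross < 0 → take C=(6.3804,-5.9879) (cross=-29.981)
ex = (C−B)/|BC| = (0.6729,-0.7398); ey = (0.7398,0.6729)
P = B + 1.87·ex + -2.73·ey = (0.2362,-3.2900)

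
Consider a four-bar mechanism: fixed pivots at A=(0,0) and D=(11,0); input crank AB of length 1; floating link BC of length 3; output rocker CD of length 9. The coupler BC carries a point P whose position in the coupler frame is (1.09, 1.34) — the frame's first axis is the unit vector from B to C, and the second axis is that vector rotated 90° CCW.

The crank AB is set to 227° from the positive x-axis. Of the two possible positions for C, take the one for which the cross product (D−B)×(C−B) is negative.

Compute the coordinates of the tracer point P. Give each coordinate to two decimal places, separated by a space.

A=(0,0), D=(11.00,0)
B = A + 1.00·(cos227°, sin227°) = (-0.6820, -0.7314)
|BD| = 11.7049
circle(B,3.00) ∩ circle(D,9.00): a=2.7768, h=1.1355
  candidates: C₊=(2.0184,0.5755) cross=13.291; C₋=(2.1603,-1.6912) cross=-13.291
  mode - wants cross < 0 → take C=(2.1603,-1.6912) (cross=-13.291)
ex = (C−B)/|BC| = (0.9474,-0.3199); ey = (0.3199,0.9474)
P = B + 1.09·ex + 1.34·ey = (0.7794,0.1895)

0.78 0.19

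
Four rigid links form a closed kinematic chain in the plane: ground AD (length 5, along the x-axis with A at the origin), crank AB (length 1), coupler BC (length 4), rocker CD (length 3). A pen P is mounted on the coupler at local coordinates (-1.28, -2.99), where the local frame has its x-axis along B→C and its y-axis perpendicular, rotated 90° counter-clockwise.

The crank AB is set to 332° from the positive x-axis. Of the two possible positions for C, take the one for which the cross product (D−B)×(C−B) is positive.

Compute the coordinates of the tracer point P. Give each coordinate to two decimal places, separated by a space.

A=(0,0), D=(5.00,0)
B = A + 1.00·(cos332°, sin332°) = (0.8829, -0.4695)
|BD| = 4.1437
circle(B,4.00) ∩ circle(D,3.00): a=2.9165, h=2.7375
  candidates: C₊=(3.4705,2.5808) cross=11.343; C₋=(4.0908,-2.8589) cross=-11.343
  mode + wants cross > 0 → take C=(3.4705,2.5808) (cross=11.343)
ex = (C−B)/|BC| = (0.6469,0.7626); ey = (-0.7626,0.6469)
P = B + -1.28·ex + -2.99·ey = (2.3350,-3.3798)

2.34 -3.38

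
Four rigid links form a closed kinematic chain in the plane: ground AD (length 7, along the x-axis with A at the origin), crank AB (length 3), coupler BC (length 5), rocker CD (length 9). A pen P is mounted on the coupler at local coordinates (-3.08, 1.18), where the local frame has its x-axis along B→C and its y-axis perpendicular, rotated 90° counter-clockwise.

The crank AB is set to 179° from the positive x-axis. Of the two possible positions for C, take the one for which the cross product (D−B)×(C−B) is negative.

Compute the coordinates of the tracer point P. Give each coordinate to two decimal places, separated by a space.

A=(0,0), D=(7.00,0)
B = A + 3.00·(cos179°, sin179°) = (-2.9995, 0.0524)
|BD| = 9.9997
circle(B,5.00) ∩ circle(D,9.00): a=2.1998, h=4.4901
  candidates: C₊=(-0.7763,4.5309) cross=44.900; C₋=(-0.8233,-4.4492) cross=-44.900
  mode - wants cross < 0 → take C=(-0.8233,-4.4492) (cross=-44.900)
ex = (C−B)/|BC| = (0.4352,-0.9003); ey = (0.9003,0.4352)
P = B + -3.08·ex + 1.18·ey = (-3.2777,3.3389)

-3.28 3.34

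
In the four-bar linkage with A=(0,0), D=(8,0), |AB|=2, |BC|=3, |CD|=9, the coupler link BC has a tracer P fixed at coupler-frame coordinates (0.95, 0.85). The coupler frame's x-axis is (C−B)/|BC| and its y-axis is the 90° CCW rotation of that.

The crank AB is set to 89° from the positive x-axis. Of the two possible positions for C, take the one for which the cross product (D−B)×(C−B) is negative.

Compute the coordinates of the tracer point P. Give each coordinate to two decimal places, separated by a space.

A=(0,0), D=(8.00,0)
B = A + 2.00·(cos89°, sin89°) = (0.0349, 1.9997)
|BD| = 8.2123
circle(B,3.00) ∩ circle(D,9.00): a=-0.2775, h=2.9871
  candidates: C₊=(0.4931,4.9645) cross=24.531; C₋=(-0.9617,-0.8299) cross=-24.531
  mode - wants cross < 0 → take C=(-0.9617,-0.8299) (cross=-24.531)
ex = (C−B)/|BC| = (-0.3322,-0.9432); ey = (0.9432,-0.3322)
P = B + 0.95·ex + 0.85·ey = (0.5211,0.8213)

0.52 0.82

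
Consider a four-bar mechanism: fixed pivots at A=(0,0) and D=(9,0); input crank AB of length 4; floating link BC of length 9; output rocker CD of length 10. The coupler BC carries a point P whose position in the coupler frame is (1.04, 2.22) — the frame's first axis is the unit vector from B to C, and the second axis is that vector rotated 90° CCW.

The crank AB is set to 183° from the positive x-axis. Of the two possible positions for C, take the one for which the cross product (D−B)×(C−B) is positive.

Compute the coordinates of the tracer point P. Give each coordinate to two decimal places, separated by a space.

-5.07 1.99

A=(0,0), D=(9.00,0)
B = A + 4.00·(cos183°, sin183°) = (-3.9945, -0.2093)
|BD| = 12.9962
circle(B,9.00) ∩ circle(D,10.00): a=5.7671, h=6.9094
  candidates: C₊=(1.6606,6.7921) cross=89.796; C₋=(1.8832,-7.0250) cross=-89.796
  mode + wants cross > 0 → take C=(1.6606,6.7921) (cross=89.796)
ex = (C−B)/|BC| = (0.6283,0.7779); ey = (-0.7779,0.6283)
P = B + 1.04·ex + 2.22·ey = (-5.0681,1.9946)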